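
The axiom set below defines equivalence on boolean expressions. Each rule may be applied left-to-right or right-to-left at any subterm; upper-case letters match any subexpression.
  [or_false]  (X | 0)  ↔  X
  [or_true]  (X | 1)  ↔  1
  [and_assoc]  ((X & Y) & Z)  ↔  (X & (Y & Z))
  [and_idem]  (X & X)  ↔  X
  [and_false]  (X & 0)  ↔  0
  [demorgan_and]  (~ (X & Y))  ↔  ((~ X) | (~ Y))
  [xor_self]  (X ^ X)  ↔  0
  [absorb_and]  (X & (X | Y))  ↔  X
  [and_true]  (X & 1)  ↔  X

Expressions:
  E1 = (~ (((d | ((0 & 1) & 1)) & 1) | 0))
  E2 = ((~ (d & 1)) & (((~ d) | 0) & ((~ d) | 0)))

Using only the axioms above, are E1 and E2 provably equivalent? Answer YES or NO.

(1) ((d | ((0 & 1) & 1)) & 1)  =[and_true →]=  (d | ((0 & 1) & 1))    ⊢ (~ ((d | ((0 & 1) & 1)) | 0))
(2) ((0 & 1) & 1)  =[and_true →]=  (0 & 1)    ⊢ (~ ((d | (0 & 1)) | 0))
(3) ((d | (0 & 1)) | 0)  =[or_false →]=  (d | (0 & 1))    ⊢ (~ (d | (0 & 1)))
(4) (0 & 1)  =[and_true →]=  0    ⊢ (~ (d | 0))
(5) (d | 0)  =[or_false →]=  d    ⊢ (~ d)
(6) (~ d)  =[absorb_and ←]=  ((~ d) & ((~ d) | 0))
(7) ((~ d) | 0)  =[and_idem ←]=  (((~ d) | 0) & ((~ d) | 0))    ⊢ ((~ d) & (((~ d) | 0) & ((~ d) | 0)))
(8) d  =[and_true ←]=  (d & 1)    ⊢ E2

YES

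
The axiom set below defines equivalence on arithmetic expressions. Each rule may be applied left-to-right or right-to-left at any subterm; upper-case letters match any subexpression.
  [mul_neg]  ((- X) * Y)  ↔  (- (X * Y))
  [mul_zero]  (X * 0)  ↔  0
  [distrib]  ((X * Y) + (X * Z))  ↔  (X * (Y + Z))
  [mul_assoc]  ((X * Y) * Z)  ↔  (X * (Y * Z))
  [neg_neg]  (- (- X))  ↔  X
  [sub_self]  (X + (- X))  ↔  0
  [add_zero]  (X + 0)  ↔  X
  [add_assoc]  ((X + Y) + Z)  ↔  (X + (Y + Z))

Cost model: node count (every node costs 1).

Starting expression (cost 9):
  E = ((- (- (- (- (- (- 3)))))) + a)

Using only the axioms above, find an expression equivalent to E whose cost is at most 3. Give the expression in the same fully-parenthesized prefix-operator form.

(3 + a)   [cost 3]

step 1: neg_neg (→) rewrites (- (- 3)) into 3, now ((- (- (- (- 3)))) + a)
step 2: neg_neg (→) rewrites (- (- (- 3))) into (- 3), now ((- (- 3)) + a)
step 3: neg_neg (→) rewrites (- (- 3)) into 3, reaching cost 3 (bound 3)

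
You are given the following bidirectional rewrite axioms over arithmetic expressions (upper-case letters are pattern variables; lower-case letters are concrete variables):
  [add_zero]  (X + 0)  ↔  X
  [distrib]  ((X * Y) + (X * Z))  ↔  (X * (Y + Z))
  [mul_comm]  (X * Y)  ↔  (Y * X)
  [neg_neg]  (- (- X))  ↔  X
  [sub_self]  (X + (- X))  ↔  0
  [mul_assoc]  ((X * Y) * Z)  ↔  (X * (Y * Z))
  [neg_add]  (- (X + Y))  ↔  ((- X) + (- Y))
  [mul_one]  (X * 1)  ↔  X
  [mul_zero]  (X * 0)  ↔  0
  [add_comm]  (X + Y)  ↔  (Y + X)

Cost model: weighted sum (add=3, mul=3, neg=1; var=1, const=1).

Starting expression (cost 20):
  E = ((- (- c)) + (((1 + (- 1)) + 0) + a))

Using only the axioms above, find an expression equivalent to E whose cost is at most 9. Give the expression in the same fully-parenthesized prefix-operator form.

(c + (0 + a))   [cost 9]

1. [neg_neg →] (- (- c))  →  c;  E = (c + (((1 + (- 1)) + 0) + a))
2. [add_zero →] ((1 + (- 1)) + 0)  →  (1 + (- 1));  E = (c + ((1 + (- 1)) + a))
3. [sub_self →] (1 + (- 1))  →  0;  cost 9 ≤ 9, done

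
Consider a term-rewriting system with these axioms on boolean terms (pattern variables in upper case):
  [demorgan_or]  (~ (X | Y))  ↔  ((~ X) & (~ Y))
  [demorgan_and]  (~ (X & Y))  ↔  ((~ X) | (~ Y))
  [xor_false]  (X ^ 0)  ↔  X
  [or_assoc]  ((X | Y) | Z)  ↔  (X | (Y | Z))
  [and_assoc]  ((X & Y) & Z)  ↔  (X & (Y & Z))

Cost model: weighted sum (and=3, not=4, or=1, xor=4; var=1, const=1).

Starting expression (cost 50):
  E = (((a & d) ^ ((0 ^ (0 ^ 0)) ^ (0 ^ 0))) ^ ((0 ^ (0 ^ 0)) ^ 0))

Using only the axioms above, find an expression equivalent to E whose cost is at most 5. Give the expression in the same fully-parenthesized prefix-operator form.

(a & d)   [cost 5]

step 1: xor_false (→) rewrites (0 ^ 0) into 0, now (((a & d) ^ ((0 ^ 0) ^ (0 ^ 0))) ^ ((0 ^ (0 ^ 0)) ^ 0))
step 2: xor_false (→) rewrites ((0 ^ (0 ^ 0)) ^ 0) into (0 ^ (0 ^ 0)), now (((a & d) ^ ((0 ^ 0) ^ (0 ^ 0))) ^ (0 ^ (0 ^ 0)))
step 3: xor_false (→) rewrites (0 ^ 0) into 0, now (((a & d) ^ (0 ^ (0 ^ 0))) ^ (0 ^ (0 ^ 0)))
step 4: xor_false (→) rewrites (0 ^ 0) into 0, now (((a & d) ^ (0 ^ (0 ^ 0))) ^ (0 ^ 0))
step 5: xor_false (→) rewrites (0 ^ 0) into 0, now (((a & d) ^ (0 ^ 0)) ^ (0 ^ 0))
step 6: xor_false (→) rewrites (0 ^ 0) into 0, now (((a & d) ^ (0 ^ 0)) ^ 0)
step 7: xor_false (→) rewrites (((a & d) ^ (0 ^ 0)) ^ 0) into ((a & d) ^ (0 ^ 0))
step 8: xor_false (→) rewrites (0 ^ 0) into 0, now ((a & d) ^ 0)
step 9: xor_false (→) rewrites ((a & d) ^ 0) into (a & d), reaching cost 5 (bound 5)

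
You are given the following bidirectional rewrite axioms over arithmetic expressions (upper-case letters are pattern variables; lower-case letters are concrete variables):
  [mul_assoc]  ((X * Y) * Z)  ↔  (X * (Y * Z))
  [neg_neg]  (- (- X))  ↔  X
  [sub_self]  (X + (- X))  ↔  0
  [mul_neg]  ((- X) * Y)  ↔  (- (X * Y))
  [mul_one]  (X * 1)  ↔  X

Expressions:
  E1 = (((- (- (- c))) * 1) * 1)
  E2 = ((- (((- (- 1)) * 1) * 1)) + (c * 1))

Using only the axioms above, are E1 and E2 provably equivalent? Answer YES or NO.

Every axiom is a valid identity, so a rewrite proof would force E1 and E2 to agree under every assignment.
At c=0: E1 = 0 but E2 = -1; they differ, so no derivation exists.

NO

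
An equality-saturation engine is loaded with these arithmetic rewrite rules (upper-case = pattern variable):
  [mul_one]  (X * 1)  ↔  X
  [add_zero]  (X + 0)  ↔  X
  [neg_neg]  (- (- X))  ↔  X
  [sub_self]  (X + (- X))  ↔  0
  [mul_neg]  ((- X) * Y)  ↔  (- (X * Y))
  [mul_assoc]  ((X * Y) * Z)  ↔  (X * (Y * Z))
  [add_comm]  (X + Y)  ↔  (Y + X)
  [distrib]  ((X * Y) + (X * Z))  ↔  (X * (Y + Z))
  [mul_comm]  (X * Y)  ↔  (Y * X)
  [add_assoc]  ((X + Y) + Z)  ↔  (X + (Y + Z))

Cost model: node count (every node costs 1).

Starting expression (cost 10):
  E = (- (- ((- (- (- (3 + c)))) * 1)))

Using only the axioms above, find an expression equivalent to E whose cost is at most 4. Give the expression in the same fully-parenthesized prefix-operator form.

(- (3 + c))   [cost 4]

step 1: mul_one (→) rewrites ((- (- (- (3 + c)))) * 1) into (- (- (- (3 + c)))), now (- (- (- (- (- (3 + c))))))
step 2: neg_neg (→) rewrites (- (- (- (- (3 + c))))) into (- (- (3 + c))), now (- (- (- (3 + c))))
step 3: neg_neg (→) rewrites (- (- (- (3 + c)))) into (- (3 + c)), reaching cost 4 (bound 4)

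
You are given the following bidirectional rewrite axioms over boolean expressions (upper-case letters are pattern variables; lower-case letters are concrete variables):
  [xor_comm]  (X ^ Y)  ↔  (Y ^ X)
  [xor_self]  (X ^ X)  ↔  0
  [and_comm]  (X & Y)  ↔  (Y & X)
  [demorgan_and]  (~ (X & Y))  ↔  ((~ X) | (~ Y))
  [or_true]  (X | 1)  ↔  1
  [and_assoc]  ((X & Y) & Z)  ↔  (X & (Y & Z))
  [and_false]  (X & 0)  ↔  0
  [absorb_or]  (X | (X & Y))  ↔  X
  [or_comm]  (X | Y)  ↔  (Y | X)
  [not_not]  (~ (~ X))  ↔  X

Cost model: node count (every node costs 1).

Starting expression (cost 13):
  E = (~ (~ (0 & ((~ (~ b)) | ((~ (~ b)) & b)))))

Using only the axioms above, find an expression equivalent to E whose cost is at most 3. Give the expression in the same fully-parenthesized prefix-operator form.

(0 & b)   [cost 3]

(1) ((~ (~ b)) | ((~ (~ b)) & b))  =[absorb_or →]=  (~ (~ b))    ⊢ (~ (~ (0 & (~ (~ b)))))
(2) (~ (~ b))  =[not_not →]=  b    ⊢ (~ (~ (0 & b)))
(3) (~ (~ (0 & b)))  =[not_not →]=  (0 & b)    ⊢ cost 3, within 3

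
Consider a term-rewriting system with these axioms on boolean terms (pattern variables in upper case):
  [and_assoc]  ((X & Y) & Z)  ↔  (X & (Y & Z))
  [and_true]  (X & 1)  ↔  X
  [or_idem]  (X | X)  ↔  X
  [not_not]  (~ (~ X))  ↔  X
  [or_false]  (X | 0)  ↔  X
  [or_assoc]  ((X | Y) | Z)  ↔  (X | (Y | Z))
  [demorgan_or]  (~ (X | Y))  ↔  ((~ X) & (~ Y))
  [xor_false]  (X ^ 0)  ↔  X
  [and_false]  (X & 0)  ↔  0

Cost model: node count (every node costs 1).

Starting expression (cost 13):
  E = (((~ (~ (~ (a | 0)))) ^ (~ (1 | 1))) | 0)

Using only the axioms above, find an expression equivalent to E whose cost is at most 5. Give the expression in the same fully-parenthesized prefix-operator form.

1. [or_false →] (a | 0)  →  a;  E = (((~ (~ (~ a))) ^ (~ (1 | 1))) | 0)
2. [or_idem →] (1 | 1)  →  1;  E = (((~ (~ (~ a))) ^ (~ 1)) | 0)
3. [not_not →] (~ (~ a))  →  a;  E = (((~ a) ^ (~ 1)) | 0)
4. [or_false →] (((~ a) ^ (~ 1)) | 0)  →  ((~ a) ^ (~ 1));  cost 5 ≤ 5, done

((~ a) ^ (~ 1))   [cost 5]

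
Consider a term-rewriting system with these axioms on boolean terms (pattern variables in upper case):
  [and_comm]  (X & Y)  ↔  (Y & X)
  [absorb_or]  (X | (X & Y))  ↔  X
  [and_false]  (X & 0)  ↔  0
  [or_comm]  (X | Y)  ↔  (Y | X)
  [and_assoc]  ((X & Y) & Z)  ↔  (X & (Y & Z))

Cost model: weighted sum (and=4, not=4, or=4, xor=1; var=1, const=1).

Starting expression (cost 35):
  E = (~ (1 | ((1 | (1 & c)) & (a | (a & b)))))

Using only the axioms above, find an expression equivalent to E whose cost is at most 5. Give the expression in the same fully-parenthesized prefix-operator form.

step 1: absorb_or (→) rewrites (a | (a & b)) into a, now (~ (1 | ((1 | (1 & c)) & a)))
step 2: absorb_or (→) rewrites (1 | (1 & c)) into 1, now (~ (1 | (1 & a)))
step 3: absorb_or (→) rewrites (1 | (1 & a)) into 1, reaching cost 5 (bound 5)

(~ 1)   [cost 5]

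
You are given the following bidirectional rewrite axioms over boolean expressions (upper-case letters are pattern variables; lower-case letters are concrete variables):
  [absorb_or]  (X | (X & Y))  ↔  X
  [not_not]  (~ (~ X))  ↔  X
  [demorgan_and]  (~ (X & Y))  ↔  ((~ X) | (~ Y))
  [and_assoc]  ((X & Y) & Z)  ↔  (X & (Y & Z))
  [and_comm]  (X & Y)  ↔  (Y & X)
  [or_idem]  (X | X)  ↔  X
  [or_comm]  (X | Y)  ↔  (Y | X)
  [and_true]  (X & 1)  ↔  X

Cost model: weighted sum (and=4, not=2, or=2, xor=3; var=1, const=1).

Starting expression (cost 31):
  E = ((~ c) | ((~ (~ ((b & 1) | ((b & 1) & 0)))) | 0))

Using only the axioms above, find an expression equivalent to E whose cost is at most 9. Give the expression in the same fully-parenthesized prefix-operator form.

((~ c) | (b | 0))   [cost 9]

(1) ((b & 1) | ((b & 1) & 0))  =[absorb_or →]=  (b & 1)    ⊢ ((~ c) | ((~ (~ (b & 1))) | 0))
(2) (b & 1)  =[and_true →]=  b    ⊢ ((~ c) | ((~ (~ b)) | 0))
(3) (~ (~ b))  =[not_not →]=  b    ⊢ cost 9, within 9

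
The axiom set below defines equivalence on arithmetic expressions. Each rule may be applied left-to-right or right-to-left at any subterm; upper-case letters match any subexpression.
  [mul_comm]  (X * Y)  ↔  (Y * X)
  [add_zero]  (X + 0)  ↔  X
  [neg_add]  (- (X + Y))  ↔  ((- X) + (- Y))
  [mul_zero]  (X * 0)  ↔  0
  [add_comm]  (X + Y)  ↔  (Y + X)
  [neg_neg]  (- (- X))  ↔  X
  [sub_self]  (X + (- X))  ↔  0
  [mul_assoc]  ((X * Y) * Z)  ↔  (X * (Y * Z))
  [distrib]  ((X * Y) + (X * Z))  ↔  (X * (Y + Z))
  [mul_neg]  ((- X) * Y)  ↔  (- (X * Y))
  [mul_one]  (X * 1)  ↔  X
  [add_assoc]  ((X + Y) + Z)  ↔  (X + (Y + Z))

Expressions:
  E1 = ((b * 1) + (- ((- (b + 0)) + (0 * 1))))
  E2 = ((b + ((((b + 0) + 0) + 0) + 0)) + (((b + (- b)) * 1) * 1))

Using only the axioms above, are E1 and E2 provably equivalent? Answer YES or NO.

YES

(1) (b + 0)  =[add_zero →]=  b    ⊢ ((b * 1) + (- ((- b) + (0 * 1))))
(2) (b * 1)  =[mul_one →]=  b    ⊢ (b + (- ((- b) + (0 * 1))))
(3) (0 * 1)  =[mul_one →]=  0    ⊢ (b + (- ((- b) + 0)))
(4) ((- b) + 0)  =[add_zero →]=  (- b)    ⊢ (b + (- (- b)))
(5) (- (- b))  =[neg_neg →]=  b    ⊢ (b + b)
(6) (b + b)  =[add_zero ←]=  ((b + b) + 0)
(7) b  =[add_zero ←]=  (b + 0)    ⊢ ((b + (b + 0)) + 0)
(8) b  =[add_zero ←]=  (b + 0)    ⊢ ((b + ((b + 0) + 0)) + 0)
(9) ((b + 0) + 0)  =[add_zero ←]=  (((b + 0) + 0) + 0)    ⊢ ((b + (((b + 0) + 0) + 0)) + 0)
(10) 0  =[sub_self ←]=  (b + (- b))    ⊢ ((b + (((b + 0) + 0) + 0)) + (b + (- b)))
(11) (b + (- b))  =[mul_one ←]=  ((b + (- b)) * 1)    ⊢ ((b + (((b + 0) + 0) + 0)) + ((b + (- b)) * 1))
(12) (b + (- b))  =[mul_one ←]=  ((b + (- b)) * 1)    ⊢ ((b + (((b + 0) + 0) + 0)) + (((b + (- b)) * 1) * 1))
(13) (((b + 0) + 0) + 0)  =[add_zero ←]=  ((((b + 0) + 0) + 0) + 0)    ⊢ E2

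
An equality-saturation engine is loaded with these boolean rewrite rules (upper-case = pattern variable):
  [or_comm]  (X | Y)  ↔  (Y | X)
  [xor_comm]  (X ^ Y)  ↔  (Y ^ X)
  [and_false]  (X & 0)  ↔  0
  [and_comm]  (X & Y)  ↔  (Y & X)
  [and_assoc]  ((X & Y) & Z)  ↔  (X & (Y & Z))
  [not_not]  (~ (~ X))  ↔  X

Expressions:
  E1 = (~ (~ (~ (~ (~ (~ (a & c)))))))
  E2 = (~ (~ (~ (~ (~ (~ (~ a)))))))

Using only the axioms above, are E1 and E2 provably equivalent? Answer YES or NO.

NO

All listed rules preserve value, hence provable equivalence implies equal values everywhere; look for a separating assignment.
a=0, c=0 gives E1 ↦ 0, E2 ↦ 1; values differ ⇒ not provably equivalent.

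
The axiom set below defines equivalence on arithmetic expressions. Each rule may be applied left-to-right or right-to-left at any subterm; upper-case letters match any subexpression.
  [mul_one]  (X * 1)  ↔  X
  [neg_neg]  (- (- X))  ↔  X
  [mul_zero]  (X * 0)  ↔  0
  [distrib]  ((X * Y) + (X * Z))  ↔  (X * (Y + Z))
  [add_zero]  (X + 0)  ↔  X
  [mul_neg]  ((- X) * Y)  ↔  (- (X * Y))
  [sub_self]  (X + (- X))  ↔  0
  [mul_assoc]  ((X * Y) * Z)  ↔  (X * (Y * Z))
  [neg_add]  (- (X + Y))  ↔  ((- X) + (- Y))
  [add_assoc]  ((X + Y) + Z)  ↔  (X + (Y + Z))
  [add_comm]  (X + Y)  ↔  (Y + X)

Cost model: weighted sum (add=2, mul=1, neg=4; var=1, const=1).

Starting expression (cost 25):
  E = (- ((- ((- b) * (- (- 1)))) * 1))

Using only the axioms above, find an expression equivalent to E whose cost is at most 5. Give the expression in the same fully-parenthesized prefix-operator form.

1. [neg_neg →] (- (- 1))  →  1;  E = (- ((- ((- b) * 1)) * 1))
2. [mul_one →] ((- b) * 1)  →  (- b);  E = (- ((- (- b)) * 1))
3. [mul_one →] ((- (- b)) * 1)  →  (- (- b));  E = (- (- (- b)))
4. [neg_neg →] (- (- (- b)))  →  (- b);  cost 5 ≤ 5, done

(- b)   [cost 5]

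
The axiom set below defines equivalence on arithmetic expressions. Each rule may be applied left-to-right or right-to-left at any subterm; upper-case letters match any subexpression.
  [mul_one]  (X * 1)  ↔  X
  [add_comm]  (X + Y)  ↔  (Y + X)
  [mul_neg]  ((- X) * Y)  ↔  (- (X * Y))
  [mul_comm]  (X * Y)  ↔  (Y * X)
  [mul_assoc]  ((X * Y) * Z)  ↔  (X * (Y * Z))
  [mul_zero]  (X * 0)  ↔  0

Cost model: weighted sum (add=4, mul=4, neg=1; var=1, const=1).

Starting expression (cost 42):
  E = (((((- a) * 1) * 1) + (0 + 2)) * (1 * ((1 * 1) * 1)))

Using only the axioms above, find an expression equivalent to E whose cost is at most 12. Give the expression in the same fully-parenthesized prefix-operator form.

step 1: mul_one (→) rewrites ((- a) * 1) into (- a), now ((((- a) * 1) + (0 + 2)) * (1 * ((1 * 1) * 1)))
step 2: mul_comm (→) rewrites ((1 * 1) * 1) into (1 * (1 * 1)), now ((((- a) * 1) + (0 + 2)) * (1 * (1 * (1 * 1))))
step 3: mul_one (→) rewrites ((- a) * 1) into (- a), now (((- a) + (0 + 2)) * (1 * (1 * (1 * 1))))
step 4: mul_one (→) rewrites (1 * 1) into 1, now (((- a) + (0 + 2)) * (1 * (1 * 1)))
step 5: mul_one (→) rewrites (1 * 1) into 1, now (((- a) + (0 + 2)) * (1 * 1))
step 6: mul_one (→) rewrites (1 * 1) into 1, now (((- a) + (0 + 2)) * 1)
step 7: mul_one (→) rewrites (((- a) + (0 + 2)) * 1) into ((- a) + (0 + 2)), reaching cost 12 (bound 12)

((- a) + (0 + 2))   [cost 12]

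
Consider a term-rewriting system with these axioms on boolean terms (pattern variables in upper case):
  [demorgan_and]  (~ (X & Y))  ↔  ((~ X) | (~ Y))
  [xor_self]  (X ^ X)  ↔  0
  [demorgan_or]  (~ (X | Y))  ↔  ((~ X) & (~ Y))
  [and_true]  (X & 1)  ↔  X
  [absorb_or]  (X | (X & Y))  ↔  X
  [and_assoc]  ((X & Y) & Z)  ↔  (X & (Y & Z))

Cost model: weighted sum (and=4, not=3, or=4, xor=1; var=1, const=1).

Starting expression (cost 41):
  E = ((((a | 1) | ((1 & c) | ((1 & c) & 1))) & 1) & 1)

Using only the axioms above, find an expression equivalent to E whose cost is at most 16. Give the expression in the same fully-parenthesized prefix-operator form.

((a | 1) | (1 & c))   [cost 16]

1. [and_true →] ((((a | 1) | ((1 & c) | ((1 & c) & 1))) & 1) & 1)  →  (((a | 1) | ((1 & c) | ((1 & c) & 1))) & 1)
2. [and_true →] (((a | 1) | ((1 & c) | ((1 & c) & 1))) & 1)  →  ((a | 1) | ((1 & c) | ((1 & c) & 1)))
3. [absorb_or →] ((1 & c) | ((1 & c) & 1))  →  (1 & c);  cost 16 ≤ 16, done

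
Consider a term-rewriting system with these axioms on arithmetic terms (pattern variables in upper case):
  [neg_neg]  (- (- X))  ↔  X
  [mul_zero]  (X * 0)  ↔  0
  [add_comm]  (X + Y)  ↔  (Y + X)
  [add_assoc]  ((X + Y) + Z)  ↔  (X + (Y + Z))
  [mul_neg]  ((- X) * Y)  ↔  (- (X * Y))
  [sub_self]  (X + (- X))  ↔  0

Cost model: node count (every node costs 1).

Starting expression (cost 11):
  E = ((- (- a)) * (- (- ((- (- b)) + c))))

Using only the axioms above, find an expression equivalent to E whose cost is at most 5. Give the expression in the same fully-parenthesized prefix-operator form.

(a * (b + c))   [cost 5]

1. [neg_neg →] (- (- b))  →  b;  E = ((- (- a)) * (- (- (b + c))))
2. [neg_neg →] (- (- (b + c)))  →  (b + c);  E = ((- (- a)) * (b + c))
3. [neg_neg →] (- (- a))  →  a;  cost 5 ≤ 5, done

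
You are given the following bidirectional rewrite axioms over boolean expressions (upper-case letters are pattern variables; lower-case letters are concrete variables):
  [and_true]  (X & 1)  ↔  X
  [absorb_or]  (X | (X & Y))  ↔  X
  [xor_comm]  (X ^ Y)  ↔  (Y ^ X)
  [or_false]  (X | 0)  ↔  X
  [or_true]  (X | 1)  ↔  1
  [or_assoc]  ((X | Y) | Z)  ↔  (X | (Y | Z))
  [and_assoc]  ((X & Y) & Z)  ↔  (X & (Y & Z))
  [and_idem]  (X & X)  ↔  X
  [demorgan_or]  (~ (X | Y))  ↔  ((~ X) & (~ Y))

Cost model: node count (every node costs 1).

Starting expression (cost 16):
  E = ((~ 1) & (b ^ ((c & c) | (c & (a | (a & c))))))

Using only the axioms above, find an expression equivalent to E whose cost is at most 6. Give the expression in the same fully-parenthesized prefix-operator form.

1. [and_idem →] (c & c)  →  c;  E = ((~ 1) & (b ^ (c | (c & (a | (a & c))))))
2. [absorb_or →] (a | (a & c))  →  a;  E = ((~ 1) & (b ^ (c | (c & a))))
3. [absorb_or →] (c | (c & a))  →  c;  cost 6 ≤ 6, done

((~ 1) & (b ^ c))   [cost 6]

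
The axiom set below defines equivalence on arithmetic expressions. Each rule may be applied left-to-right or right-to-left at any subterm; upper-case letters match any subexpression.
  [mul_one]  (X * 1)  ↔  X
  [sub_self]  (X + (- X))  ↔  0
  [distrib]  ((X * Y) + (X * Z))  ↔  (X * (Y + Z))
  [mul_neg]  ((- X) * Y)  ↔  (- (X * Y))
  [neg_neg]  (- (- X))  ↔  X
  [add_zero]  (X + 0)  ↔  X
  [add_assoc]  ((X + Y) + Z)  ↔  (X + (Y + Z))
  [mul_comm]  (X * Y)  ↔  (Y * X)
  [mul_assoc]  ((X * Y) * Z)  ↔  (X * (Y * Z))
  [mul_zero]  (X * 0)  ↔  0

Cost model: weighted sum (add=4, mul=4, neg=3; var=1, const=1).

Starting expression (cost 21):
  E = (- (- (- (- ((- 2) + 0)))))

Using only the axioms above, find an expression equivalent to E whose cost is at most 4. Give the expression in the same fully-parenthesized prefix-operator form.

(- 2)   [cost 4]

(1) (- (- (- (- ((- 2) + 0)))))  =[neg_neg →]=  (- (- ((- 2) + 0)))
(2) ((- 2) + 0)  =[add_zero →]=  (- 2)    ⊢ (- (- (- 2)))
(3) (- (- (- 2)))  =[neg_neg →]=  (- 2)    ⊢ cost 4, within 4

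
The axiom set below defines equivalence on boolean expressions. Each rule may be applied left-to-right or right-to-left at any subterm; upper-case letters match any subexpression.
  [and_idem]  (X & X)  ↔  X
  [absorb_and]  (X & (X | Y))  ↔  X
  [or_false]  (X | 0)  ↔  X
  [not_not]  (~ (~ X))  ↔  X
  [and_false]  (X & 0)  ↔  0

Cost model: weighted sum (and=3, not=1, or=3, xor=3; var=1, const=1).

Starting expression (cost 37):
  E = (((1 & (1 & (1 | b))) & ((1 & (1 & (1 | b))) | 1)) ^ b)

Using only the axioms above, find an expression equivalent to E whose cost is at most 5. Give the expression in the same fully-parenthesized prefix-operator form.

(1) ((1 & (1 & (1 | b))) & ((1 & (1 & (1 | b))) | 1))  =[absorb_and →]=  (1 & (1 & (1 | b)))    ⊢ ((1 & (1 & (1 | b))) ^ b)
(2) (1 & (1 | b))  =[absorb_and →]=  1    ⊢ ((1 & 1) ^ b)
(3) (1 & 1)  =[and_idem →]=  1    ⊢ cost 5, within 5

(1 ^ b)   [cost 5]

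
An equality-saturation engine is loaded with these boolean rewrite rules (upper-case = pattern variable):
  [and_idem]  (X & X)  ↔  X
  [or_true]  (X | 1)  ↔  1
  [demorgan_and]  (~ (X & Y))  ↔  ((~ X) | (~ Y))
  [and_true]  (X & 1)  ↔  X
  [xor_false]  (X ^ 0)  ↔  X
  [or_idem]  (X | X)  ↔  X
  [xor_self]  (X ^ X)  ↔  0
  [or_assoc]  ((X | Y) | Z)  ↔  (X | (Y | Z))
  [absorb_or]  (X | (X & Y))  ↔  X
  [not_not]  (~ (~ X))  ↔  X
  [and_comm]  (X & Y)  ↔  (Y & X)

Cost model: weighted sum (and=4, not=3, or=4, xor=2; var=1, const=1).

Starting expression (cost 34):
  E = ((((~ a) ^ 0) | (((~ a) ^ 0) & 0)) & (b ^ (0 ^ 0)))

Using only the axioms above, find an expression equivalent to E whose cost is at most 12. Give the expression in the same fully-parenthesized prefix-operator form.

1. [xor_false →] (0 ^ 0)  →  0;  E = ((((~ a) ^ 0) | (((~ a) ^ 0) & 0)) & (b ^ 0))
2. [absorb_or →] (((~ a) ^ 0) | (((~ a) ^ 0) & 0))  →  ((~ a) ^ 0);  E = (((~ a) ^ 0) & (b ^ 0))
3. [xor_false →] ((~ a) ^ 0)  →  (~ a);  cost 12 ≤ 12, done

((~ a) & (b ^ 0))   [cost 12]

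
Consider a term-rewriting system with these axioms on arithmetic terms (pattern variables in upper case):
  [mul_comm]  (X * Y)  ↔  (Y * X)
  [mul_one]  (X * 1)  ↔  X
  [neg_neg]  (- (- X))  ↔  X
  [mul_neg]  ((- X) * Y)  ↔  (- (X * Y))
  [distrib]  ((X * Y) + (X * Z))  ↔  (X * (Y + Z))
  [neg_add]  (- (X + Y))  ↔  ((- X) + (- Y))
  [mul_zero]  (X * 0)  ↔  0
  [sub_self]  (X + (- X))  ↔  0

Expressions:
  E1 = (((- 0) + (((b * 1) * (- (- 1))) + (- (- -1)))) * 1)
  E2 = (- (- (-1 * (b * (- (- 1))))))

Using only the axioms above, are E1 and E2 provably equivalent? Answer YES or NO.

NO

The axioms are sound identities: if E1 ↔* E2 then E1 and E2 evaluate identically under any assignment.
Under b=0: E1 evaluates to -1, E2 to 0. Distinct ⇒ no rewrite sequence connects them.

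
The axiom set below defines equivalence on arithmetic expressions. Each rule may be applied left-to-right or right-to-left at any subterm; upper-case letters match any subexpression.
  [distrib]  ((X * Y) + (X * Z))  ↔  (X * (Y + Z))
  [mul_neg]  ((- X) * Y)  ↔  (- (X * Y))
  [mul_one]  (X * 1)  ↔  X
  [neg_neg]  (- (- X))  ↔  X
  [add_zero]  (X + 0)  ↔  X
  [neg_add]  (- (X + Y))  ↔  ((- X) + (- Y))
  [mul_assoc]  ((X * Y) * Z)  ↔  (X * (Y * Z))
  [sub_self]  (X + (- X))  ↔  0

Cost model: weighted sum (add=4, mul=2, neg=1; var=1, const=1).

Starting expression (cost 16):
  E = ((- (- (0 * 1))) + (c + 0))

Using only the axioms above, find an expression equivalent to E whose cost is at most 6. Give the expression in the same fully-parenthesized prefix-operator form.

1. [neg_neg →] (- (- (0 * 1)))  →  (0 * 1);  E = ((0 * 1) + (c + 0))
2. [add_zero →] (c + 0)  →  c;  E = ((0 * 1) + c)
3. [mul_one →] (0 * 1)  →  0;  cost 6 ≤ 6, done

(0 + c)   [cost 6]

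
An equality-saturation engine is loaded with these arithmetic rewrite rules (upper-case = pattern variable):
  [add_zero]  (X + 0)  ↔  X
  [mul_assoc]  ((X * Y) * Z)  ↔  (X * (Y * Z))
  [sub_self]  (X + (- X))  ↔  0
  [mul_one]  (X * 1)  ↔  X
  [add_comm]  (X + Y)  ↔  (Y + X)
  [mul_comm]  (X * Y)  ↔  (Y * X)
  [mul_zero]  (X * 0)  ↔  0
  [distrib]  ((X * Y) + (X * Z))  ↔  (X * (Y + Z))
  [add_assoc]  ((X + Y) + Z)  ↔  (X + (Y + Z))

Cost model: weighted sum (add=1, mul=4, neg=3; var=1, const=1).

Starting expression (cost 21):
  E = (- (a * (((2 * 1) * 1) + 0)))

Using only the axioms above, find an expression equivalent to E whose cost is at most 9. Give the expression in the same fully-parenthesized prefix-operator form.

(- (a * 2))   [cost 9]

step 1: add_zero (→) rewrites (((2 * 1) * 1) + 0) into ((2 * 1) * 1), now (- (a * ((2 * 1) * 1)))
step 2: mul_one (→) rewrites ((2 * 1) * 1) into (2 * 1), now (- (a * (2 * 1)))
step 3: mul_one (→) rewrites (2 * 1) into 2, reaching cost 9 (bound 9)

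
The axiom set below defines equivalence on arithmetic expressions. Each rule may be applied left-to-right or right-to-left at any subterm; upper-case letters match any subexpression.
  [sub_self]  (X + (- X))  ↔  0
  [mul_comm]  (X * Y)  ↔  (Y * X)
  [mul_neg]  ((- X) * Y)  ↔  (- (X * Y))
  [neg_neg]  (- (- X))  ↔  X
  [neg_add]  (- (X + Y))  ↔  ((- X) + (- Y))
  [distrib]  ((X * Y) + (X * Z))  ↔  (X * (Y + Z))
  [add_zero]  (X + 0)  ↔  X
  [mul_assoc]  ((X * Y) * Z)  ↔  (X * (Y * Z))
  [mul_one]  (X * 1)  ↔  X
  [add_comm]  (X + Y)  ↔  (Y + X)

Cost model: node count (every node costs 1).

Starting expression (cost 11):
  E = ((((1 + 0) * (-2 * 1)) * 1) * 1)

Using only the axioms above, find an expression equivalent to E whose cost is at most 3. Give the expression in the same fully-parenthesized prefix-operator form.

(1 * -2)   [cost 3]

(1) (((1 + 0) * (-2 * 1)) * 1)  =[mul_one →]=  ((1 + 0) * (-2 * 1))    ⊢ (((1 + 0) * (-2 * 1)) * 1)
(2) (((1 + 0) * (-2 * 1)) * 1)  =[mul_one →]=  ((1 + 0) * (-2 * 1))
(3) (-2 * 1)  =[mul_one →]=  -2    ⊢ ((1 + 0) * -2)
(4) (1 + 0)  =[add_zero →]=  1    ⊢ cost 3, within 3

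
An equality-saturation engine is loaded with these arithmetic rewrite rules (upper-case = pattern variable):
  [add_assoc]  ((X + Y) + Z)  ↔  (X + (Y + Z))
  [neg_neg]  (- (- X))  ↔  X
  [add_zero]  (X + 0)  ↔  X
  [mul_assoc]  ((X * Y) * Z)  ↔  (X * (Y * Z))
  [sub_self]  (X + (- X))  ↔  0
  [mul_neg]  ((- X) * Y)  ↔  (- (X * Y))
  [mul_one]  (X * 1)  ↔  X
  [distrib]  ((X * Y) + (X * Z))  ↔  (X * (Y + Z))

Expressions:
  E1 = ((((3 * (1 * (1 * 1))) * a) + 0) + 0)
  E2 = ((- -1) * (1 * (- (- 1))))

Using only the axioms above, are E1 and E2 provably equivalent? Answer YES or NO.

NO

All listed rules preserve value, hence provable equivalence implies equal values everywhere; look for a separating assignment.
a=0 gives E1 ↦ 0, E2 ↦ 1; values differ ⇒ not provably equivalent.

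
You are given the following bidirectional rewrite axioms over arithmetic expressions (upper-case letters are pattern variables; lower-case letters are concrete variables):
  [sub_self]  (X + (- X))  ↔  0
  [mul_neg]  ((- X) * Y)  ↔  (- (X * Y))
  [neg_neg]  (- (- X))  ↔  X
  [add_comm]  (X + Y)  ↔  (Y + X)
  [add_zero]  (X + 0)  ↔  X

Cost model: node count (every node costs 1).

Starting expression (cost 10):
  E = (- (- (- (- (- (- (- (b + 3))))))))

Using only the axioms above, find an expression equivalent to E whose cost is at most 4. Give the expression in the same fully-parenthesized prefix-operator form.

(1) (- (- (- (- (- (- (b + 3)))))))  =[neg_neg →]=  (- (- (- (- (b + 3)))))    ⊢ (- (- (- (- (- (b + 3))))))
(2) (- (- (- (b + 3))))  =[neg_neg →]=  (- (b + 3))    ⊢ (- (- (- (b + 3))))
(3) (- (- (b + 3)))  =[neg_neg →]=  (b + 3)    ⊢ cost 4, within 4

(- (b + 3))   [cost 4]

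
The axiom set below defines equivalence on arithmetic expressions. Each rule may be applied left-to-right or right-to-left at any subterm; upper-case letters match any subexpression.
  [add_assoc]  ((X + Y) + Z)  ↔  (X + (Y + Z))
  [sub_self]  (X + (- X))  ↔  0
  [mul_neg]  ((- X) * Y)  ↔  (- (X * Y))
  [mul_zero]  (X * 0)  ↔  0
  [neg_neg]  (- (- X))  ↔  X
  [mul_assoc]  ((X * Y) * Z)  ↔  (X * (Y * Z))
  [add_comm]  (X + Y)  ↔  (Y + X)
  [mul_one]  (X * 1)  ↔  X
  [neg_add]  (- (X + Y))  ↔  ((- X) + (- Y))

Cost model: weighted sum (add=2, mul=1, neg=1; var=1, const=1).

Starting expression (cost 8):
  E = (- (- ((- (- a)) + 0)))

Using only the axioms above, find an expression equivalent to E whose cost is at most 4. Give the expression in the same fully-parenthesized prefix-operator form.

1. [add_comm →] ((- (- a)) + 0)  →  (0 + (- (- a)));  E = (- (- (0 + (- (- a)))))
2. [neg_neg →] (- (- a))  →  a;  E = (- (- (0 + a)))
3. [neg_neg →] (- (- (0 + a)))  →  (0 + a);  cost 4 ≤ 4, done

(0 + a)   [cost 4]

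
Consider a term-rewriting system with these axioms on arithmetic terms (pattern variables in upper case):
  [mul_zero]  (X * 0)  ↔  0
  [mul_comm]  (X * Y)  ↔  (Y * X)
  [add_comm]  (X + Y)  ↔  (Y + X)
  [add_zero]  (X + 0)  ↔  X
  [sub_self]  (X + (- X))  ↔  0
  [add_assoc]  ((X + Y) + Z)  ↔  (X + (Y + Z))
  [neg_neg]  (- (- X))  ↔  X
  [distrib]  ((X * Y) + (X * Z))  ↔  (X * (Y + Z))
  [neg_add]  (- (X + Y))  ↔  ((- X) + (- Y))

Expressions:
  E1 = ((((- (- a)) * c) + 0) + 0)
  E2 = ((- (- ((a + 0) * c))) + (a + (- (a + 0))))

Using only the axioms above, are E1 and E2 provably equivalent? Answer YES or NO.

YES

1. [add_zero →] ((((- (- a)) * c) + 0) + 0)  →  (((- (- a)) * c) + 0)
2. [neg_neg →] (- (- a))  →  a;  E1 = ((a * c) + 0)
3. [add_zero →] ((a * c) + 0)  →  (a * c)
4. [add_zero ←] a  →  (a + 0);  E1 = ((a + 0) * c)
5. [add_zero ←] ((a + 0) * c)  →  (((a + 0) * c) + 0)
6. [sub_self ←] 0  →  (a + (- a));  E1 = (((a + 0) * c) + (a + (- a)))
7. [add_zero ←] a  →  (a + 0);  E1 = (((a + 0) * c) + (a + (- (a + 0))))
8. [neg_neg ←] ((a + 0) * c)  →  (- (- ((a + 0) * c)));  this is E2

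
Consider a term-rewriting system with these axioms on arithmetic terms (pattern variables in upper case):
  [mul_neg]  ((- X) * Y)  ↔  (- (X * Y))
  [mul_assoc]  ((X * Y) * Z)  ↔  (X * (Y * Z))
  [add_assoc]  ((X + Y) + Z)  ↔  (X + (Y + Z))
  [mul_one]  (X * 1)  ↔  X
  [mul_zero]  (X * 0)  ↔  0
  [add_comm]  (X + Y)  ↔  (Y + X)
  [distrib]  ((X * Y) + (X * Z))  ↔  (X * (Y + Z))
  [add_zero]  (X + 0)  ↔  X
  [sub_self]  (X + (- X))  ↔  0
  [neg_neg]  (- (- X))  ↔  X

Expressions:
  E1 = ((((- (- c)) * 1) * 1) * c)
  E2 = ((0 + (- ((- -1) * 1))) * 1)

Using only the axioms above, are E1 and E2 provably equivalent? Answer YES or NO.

NO

Every axiom is a valid identity, so a rewrite proof would force E1 and E2 to agree under every assignment.
At c=0: E1 = 0 but E2 = -1; they differ, so no derivation exists.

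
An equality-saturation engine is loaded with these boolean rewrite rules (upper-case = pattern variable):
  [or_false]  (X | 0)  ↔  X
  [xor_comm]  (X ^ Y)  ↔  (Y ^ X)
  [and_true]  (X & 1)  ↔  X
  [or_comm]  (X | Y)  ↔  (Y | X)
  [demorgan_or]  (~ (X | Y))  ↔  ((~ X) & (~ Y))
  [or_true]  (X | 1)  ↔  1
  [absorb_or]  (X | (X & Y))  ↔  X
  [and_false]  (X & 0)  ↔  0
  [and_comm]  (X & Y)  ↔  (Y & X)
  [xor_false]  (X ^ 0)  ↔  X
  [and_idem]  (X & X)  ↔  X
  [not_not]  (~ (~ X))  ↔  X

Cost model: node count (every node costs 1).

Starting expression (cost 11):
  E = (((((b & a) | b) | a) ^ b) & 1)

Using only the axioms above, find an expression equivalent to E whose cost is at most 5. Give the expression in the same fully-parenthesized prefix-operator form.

step 1: or_comm (→) rewrites ((b & a) | b) into (b | (b & a)), now ((((b | (b & a)) | a) ^ b) & 1)
step 2: and_true (→) rewrites ((((b | (b & a)) | a) ^ b) & 1) into (((b | (b & a)) | a) ^ b)
step 3: absorb_or (→) rewrites (b | (b & a)) into b, reaching cost 5 (bound 5)

((b | a) ^ b)   [cost 5]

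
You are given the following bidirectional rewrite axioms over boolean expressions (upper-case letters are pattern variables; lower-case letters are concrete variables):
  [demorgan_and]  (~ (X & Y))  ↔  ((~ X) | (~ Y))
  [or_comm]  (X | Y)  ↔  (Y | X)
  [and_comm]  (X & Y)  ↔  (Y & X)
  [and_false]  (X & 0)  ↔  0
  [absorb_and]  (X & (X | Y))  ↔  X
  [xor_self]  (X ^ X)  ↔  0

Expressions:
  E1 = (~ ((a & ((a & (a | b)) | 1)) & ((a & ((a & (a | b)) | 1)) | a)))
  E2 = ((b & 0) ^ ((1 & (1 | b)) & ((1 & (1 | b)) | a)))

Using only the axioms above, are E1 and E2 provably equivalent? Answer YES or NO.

NO

Every axiom is a valid identity, so a rewrite proof would force E1 and E2 to agree under every assignment.
At a=1, b=0: E1 = 0 but E2 = 1; they differ, so no derivation exists.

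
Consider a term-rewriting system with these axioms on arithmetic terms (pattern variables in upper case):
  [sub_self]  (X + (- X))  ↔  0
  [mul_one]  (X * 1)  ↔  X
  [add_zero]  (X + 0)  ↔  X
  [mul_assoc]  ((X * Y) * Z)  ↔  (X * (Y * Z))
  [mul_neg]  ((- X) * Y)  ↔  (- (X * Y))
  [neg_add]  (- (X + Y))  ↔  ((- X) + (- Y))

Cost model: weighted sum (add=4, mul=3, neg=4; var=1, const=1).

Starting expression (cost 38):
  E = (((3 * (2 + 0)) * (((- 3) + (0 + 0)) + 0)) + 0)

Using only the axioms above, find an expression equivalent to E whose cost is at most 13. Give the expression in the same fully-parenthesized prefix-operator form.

step 1: add_zero (→) rewrites (((3 * (2 + 0)) * (((- 3) + (0 + 0)) + 0)) + 0) into ((3 * (2 + 0)) * (((- 3) + (0 + 0)) + 0))
step 2: add_zero (→) rewrites (0 + 0) into 0, now ((3 * (2 + 0)) * (((- 3) + 0) + 0))
step 3: add_zero (→) rewrites (((- 3) + 0) + 0) into ((- 3) + 0), now ((3 * (2 + 0)) * ((- 3) + 0))
step 4: add_zero (→) rewrites (2 + 0) into 2, now ((3 * 2) * ((- 3) + 0))
step 5: add_zero (→) rewrites ((- 3) + 0) into (- 3), reaching cost 13 (bound 13)

((3 * 2) * (- 3))   [cost 13]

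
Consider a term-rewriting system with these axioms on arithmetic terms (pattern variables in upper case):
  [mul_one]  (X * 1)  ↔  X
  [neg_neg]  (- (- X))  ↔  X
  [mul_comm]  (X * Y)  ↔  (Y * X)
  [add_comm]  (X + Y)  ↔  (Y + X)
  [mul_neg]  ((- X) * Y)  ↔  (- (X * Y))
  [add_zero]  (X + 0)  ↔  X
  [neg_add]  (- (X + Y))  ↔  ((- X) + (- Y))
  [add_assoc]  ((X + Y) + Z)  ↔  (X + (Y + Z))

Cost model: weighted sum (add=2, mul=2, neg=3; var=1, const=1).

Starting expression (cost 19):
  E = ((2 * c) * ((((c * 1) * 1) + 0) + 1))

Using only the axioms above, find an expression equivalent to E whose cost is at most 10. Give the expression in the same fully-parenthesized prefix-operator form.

(1) (((c * 1) * 1) + 0)  =[add_zero →]=  ((c * 1) * 1)    ⊢ ((2 * c) * (((c * 1) * 1) + 1))
(2) ((c * 1) * 1)  =[mul_one →]=  (c * 1)    ⊢ ((2 * c) * ((c * 1) + 1))
(3) (c * 1)  =[mul_one →]=  c    ⊢ cost 10, within 10

((2 * c) * (c + 1))   [cost 10]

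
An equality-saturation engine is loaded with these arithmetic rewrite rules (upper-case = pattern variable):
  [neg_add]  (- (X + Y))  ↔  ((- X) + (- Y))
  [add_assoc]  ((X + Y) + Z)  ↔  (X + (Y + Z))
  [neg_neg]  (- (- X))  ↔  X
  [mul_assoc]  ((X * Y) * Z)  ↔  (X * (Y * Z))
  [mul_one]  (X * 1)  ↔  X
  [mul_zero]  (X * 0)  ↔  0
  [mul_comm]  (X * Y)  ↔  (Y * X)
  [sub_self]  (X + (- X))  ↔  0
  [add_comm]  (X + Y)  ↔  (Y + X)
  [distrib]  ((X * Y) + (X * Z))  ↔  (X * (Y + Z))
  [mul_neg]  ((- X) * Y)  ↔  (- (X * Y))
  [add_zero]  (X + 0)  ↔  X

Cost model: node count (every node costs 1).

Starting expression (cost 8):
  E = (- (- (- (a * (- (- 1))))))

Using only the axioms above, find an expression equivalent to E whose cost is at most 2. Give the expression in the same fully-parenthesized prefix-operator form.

1. [neg_neg →] (- (- (a * (- (- 1)))))  →  (a * (- (- 1)));  E = (- (a * (- (- 1))))
2. [neg_neg →] (- (- 1))  →  1;  E = (- (a * 1))
3. [mul_one →] (a * 1)  →  a;  cost 2 ≤ 2, done

(- a)   [cost 2]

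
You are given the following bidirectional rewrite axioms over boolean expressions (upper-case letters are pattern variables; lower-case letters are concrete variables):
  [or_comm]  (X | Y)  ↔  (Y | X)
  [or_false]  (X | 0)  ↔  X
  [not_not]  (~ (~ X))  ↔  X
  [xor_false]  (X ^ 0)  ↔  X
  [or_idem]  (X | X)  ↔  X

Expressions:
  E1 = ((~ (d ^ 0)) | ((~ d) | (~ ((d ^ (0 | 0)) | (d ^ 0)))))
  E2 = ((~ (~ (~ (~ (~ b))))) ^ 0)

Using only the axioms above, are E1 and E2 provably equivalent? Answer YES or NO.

The axioms are sound identities: if E1 ↔* E2 then E1 and E2 evaluate identically under any assignment.
Under b=0, d=1: E1 evaluates to 0, E2 to 1. Distinct ⇒ no rewrite sequence connects them.

NO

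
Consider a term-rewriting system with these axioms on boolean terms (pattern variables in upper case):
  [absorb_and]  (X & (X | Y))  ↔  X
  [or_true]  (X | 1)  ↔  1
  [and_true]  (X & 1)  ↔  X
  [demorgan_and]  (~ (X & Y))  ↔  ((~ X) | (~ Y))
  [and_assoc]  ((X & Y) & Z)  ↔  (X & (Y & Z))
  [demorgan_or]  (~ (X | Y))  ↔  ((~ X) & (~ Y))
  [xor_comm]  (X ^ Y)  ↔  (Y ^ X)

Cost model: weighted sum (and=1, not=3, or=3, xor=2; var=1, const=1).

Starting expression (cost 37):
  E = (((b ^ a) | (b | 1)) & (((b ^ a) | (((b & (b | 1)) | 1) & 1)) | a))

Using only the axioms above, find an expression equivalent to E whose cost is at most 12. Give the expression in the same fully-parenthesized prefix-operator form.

step 1: absorb_and (→) rewrites (b & (b | 1)) into b, now (((b ^ a) | (b | 1)) & (((b ^ a) | ((b | 1) & 1)) | a))
step 2: and_true (→) rewrites ((b | 1) & 1) into (b | 1), now (((b ^ a) | (b | 1)) & (((b ^ a) | (b | 1)) | a))
step 3: absorb_and (→) rewrites (((b ^ a) | (b | 1)) & (((b ^ a) | (b | 1)) | a)) into ((b ^ a) | (b | 1)), reaching cost 12 (bound 12)

((b ^ a) | (b | 1))   [cost 12]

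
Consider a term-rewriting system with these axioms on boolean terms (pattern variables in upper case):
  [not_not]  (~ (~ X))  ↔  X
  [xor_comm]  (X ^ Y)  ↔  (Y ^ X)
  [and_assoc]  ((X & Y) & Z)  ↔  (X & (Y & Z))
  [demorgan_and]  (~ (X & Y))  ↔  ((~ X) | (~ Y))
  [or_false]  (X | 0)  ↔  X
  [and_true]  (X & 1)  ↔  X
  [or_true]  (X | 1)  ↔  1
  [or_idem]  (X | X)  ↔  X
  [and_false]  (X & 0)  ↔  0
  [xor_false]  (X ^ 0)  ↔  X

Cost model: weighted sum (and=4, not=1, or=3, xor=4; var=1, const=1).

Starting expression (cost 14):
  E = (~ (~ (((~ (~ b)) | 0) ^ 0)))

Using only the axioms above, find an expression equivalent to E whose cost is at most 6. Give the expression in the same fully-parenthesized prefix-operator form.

(b ^ 0)   [cost 6]

step 1: or_false (→) rewrites ((~ (~ b)) | 0) into (~ (~ b)), now (~ (~ ((~ (~ b)) ^ 0)))
step 2: not_not (→) rewrites (~ (~ b)) into b, now (~ (~ (b ^ 0)))
step 3: not_not (→) rewrites (~ (~ (b ^ 0))) into (b ^ 0), reaching cost 6 (bound 6)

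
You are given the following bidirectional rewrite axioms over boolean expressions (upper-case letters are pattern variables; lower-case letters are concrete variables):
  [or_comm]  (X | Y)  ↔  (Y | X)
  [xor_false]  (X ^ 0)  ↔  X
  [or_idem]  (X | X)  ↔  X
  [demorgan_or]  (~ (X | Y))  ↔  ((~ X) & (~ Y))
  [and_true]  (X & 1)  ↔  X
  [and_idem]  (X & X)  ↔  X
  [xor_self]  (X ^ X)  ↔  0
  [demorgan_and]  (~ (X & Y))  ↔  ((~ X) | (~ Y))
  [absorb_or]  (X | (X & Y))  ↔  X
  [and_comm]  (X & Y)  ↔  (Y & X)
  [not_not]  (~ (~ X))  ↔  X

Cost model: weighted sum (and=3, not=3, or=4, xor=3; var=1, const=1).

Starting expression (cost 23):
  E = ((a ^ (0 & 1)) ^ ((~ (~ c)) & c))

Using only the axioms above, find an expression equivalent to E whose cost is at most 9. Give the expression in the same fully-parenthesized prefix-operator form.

((a ^ 0) ^ c)   [cost 9]

1. [not_not →] (~ (~ c))  →  c;  E = ((a ^ (0 & 1)) ^ (c & c))
2. [and_true →] (0 & 1)  →  0;  E = ((a ^ 0) ^ (c & c))
3. [and_idem →] (c & c)  →  c;  cost 9 ≤ 9, done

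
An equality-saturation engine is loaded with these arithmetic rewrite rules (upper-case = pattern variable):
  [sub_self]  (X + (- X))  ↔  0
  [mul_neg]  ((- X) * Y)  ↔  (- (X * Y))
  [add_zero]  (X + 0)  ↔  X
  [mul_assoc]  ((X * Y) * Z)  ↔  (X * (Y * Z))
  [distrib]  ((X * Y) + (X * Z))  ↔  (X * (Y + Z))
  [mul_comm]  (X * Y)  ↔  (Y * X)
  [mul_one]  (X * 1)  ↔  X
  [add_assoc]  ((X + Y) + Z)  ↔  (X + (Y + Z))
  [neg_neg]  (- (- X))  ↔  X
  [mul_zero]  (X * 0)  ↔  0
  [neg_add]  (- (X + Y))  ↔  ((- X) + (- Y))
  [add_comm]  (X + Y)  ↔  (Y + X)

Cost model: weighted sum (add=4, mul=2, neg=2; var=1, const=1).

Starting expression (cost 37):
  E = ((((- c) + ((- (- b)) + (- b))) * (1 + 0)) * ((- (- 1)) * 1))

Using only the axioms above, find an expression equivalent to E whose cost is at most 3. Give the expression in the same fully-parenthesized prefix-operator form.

(- c)   [cost 3]

(1) (- (- b))  =[neg_neg →]=  b    ⊢ ((((- c) + (b + (- b))) * (1 + 0)) * ((- (- 1)) * 1))
(2) (1 + 0)  =[add_zero →]=  1    ⊢ ((((- c) + (b + (- b))) * 1) * ((- (- 1)) * 1))
(3) (((- c) + (b + (- b))) * 1)  =[mul_one →]=  ((- c) + (b + (- b)))    ⊢ (((- c) + (b + (- b))) * ((- (- 1)) * 1))
(4) ((- (- 1)) * 1)  =[mul_one →]=  (- (- 1))    ⊢ (((- c) + (b + (- b))) * (- (- 1)))
(5) (b + (- b))  =[sub_self →]=  0    ⊢ (((- c) + 0) * (- (- 1)))
(6) (- (- 1))  =[neg_neg →]=  1    ⊢ (((- c) + 0) * 1)
(7) ((- c) + 0)  =[add_zero →]=  (- c)    ⊢ ((- c) * 1)
(8) ((- c) * 1)  =[mul_one →]=  (- c)    ⊢ cost 3, within 3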